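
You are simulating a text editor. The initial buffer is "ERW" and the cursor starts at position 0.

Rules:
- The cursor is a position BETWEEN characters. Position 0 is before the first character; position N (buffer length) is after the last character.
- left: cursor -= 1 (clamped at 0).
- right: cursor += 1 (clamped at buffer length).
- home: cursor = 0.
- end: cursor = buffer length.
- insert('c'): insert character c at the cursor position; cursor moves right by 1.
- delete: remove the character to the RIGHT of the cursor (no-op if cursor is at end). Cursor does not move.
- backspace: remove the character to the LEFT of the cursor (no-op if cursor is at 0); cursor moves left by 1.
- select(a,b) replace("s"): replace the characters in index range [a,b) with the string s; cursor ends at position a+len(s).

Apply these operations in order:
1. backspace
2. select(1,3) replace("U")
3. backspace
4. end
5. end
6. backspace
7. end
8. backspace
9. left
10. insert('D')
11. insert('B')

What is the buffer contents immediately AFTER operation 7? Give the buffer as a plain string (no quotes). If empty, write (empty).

Answer: (empty)

Derivation:
After op 1 (backspace): buf='ERW' cursor=0
After op 2 (select(1,3) replace("U")): buf='EU' cursor=2
After op 3 (backspace): buf='E' cursor=1
After op 4 (end): buf='E' cursor=1
After op 5 (end): buf='E' cursor=1
After op 6 (backspace): buf='(empty)' cursor=0
After op 7 (end): buf='(empty)' cursor=0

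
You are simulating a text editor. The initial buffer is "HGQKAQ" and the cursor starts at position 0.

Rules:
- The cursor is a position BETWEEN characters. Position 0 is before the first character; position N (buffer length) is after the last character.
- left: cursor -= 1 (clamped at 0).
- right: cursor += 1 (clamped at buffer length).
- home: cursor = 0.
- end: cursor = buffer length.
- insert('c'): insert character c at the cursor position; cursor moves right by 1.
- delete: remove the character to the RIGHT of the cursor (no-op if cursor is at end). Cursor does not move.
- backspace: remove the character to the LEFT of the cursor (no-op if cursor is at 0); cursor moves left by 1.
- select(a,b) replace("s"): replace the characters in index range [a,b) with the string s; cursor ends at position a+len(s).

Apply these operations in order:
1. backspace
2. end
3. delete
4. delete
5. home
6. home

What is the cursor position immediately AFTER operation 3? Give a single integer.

Answer: 6

Derivation:
After op 1 (backspace): buf='HGQKAQ' cursor=0
After op 2 (end): buf='HGQKAQ' cursor=6
After op 3 (delete): buf='HGQKAQ' cursor=6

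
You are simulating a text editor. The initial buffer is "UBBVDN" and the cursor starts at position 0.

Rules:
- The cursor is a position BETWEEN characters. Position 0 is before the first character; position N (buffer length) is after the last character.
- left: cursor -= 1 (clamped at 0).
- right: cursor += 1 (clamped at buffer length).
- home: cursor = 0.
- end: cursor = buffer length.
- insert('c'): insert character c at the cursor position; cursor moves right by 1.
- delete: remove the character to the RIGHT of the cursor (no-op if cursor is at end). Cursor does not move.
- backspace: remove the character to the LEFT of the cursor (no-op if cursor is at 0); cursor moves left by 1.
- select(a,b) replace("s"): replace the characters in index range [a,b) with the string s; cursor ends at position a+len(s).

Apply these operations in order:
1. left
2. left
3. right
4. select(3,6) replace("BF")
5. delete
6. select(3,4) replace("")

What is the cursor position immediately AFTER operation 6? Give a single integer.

Answer: 3

Derivation:
After op 1 (left): buf='UBBVDN' cursor=0
After op 2 (left): buf='UBBVDN' cursor=0
After op 3 (right): buf='UBBVDN' cursor=1
After op 4 (select(3,6) replace("BF")): buf='UBBBF' cursor=5
After op 5 (delete): buf='UBBBF' cursor=5
After op 6 (select(3,4) replace("")): buf='UBBF' cursor=3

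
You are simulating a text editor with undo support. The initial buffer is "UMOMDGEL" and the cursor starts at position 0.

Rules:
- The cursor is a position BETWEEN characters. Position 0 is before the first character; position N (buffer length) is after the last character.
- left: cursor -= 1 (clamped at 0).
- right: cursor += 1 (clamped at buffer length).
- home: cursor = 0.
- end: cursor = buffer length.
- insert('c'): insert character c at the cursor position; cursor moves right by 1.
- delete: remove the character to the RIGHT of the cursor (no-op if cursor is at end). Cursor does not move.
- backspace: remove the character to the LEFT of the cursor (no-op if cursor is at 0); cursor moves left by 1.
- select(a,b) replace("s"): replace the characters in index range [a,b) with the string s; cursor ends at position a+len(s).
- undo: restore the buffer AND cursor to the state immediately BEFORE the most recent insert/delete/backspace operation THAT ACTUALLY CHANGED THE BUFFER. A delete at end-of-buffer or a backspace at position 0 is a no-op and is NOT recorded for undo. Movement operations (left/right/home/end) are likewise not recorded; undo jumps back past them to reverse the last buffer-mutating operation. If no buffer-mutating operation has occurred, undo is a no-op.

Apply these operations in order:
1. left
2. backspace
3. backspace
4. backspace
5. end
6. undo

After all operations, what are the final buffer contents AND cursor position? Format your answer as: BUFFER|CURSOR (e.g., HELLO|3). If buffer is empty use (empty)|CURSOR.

After op 1 (left): buf='UMOMDGEL' cursor=0
After op 2 (backspace): buf='UMOMDGEL' cursor=0
After op 3 (backspace): buf='UMOMDGEL' cursor=0
After op 4 (backspace): buf='UMOMDGEL' cursor=0
After op 5 (end): buf='UMOMDGEL' cursor=8
After op 6 (undo): buf='UMOMDGEL' cursor=8

Answer: UMOMDGEL|8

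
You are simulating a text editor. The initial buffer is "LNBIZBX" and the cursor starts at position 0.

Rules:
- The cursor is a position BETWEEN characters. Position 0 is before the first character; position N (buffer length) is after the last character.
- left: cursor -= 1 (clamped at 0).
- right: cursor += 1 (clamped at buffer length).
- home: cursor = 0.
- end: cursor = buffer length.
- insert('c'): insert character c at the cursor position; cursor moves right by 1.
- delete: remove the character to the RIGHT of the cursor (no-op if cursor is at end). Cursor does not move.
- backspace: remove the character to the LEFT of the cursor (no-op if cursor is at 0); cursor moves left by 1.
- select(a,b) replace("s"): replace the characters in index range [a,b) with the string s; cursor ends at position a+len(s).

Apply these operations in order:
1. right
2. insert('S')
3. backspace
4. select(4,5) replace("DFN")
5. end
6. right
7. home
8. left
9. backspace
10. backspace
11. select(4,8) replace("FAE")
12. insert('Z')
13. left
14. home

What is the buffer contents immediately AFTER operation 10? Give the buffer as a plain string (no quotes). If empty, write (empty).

Answer: LNBIDFNBX

Derivation:
After op 1 (right): buf='LNBIZBX' cursor=1
After op 2 (insert('S')): buf='LSNBIZBX' cursor=2
After op 3 (backspace): buf='LNBIZBX' cursor=1
After op 4 (select(4,5) replace("DFN")): buf='LNBIDFNBX' cursor=7
After op 5 (end): buf='LNBIDFNBX' cursor=9
After op 6 (right): buf='LNBIDFNBX' cursor=9
After op 7 (home): buf='LNBIDFNBX' cursor=0
After op 8 (left): buf='LNBIDFNBX' cursor=0
After op 9 (backspace): buf='LNBIDFNBX' cursor=0
After op 10 (backspace): buf='LNBIDFNBX' cursor=0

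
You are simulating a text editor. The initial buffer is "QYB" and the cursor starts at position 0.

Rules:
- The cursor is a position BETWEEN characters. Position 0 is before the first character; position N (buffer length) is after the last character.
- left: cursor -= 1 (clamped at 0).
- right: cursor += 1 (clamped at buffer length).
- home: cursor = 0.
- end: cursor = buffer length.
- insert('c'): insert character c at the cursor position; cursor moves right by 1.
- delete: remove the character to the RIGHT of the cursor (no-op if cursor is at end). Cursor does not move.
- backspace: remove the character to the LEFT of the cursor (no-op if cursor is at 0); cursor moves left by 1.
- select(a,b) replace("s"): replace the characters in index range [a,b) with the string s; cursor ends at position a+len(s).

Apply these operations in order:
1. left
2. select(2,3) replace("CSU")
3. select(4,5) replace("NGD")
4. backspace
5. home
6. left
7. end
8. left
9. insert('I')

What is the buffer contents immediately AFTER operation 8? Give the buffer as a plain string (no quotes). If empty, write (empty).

After op 1 (left): buf='QYB' cursor=0
After op 2 (select(2,3) replace("CSU")): buf='QYCSU' cursor=5
After op 3 (select(4,5) replace("NGD")): buf='QYCSNGD' cursor=7
After op 4 (backspace): buf='QYCSNG' cursor=6
After op 5 (home): buf='QYCSNG' cursor=0
After op 6 (left): buf='QYCSNG' cursor=0
After op 7 (end): buf='QYCSNG' cursor=6
After op 8 (left): buf='QYCSNG' cursor=5

Answer: QYCSNG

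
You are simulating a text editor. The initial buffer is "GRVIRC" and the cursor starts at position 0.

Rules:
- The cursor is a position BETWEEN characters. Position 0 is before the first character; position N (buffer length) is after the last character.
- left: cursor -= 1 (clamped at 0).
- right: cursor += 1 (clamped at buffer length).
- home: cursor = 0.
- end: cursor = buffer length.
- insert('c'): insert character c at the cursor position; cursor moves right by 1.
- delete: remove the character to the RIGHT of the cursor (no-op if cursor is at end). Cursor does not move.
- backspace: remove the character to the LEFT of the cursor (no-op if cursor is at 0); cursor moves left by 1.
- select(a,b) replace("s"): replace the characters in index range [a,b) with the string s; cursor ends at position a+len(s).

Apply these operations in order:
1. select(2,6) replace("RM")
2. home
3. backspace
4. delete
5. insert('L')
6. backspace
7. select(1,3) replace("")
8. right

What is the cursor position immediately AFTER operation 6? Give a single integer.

After op 1 (select(2,6) replace("RM")): buf='GRRM' cursor=4
After op 2 (home): buf='GRRM' cursor=0
After op 3 (backspace): buf='GRRM' cursor=0
After op 4 (delete): buf='RRM' cursor=0
After op 5 (insert('L')): buf='LRRM' cursor=1
After op 6 (backspace): buf='RRM' cursor=0

Answer: 0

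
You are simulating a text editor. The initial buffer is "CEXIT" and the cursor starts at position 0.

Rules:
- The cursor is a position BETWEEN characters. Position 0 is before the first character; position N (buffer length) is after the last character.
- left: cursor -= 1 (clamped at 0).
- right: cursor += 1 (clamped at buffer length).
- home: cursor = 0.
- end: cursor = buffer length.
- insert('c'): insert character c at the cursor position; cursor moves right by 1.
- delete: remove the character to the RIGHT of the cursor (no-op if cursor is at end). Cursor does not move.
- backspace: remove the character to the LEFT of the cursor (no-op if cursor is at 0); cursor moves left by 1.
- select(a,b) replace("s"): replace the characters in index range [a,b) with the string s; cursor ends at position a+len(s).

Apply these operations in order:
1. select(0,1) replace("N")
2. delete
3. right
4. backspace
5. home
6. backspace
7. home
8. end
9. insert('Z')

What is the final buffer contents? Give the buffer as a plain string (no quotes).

After op 1 (select(0,1) replace("N")): buf='NEXIT' cursor=1
After op 2 (delete): buf='NXIT' cursor=1
After op 3 (right): buf='NXIT' cursor=2
After op 4 (backspace): buf='NIT' cursor=1
After op 5 (home): buf='NIT' cursor=0
After op 6 (backspace): buf='NIT' cursor=0
After op 7 (home): buf='NIT' cursor=0
After op 8 (end): buf='NIT' cursor=3
After op 9 (insert('Z')): buf='NITZ' cursor=4

Answer: NITZ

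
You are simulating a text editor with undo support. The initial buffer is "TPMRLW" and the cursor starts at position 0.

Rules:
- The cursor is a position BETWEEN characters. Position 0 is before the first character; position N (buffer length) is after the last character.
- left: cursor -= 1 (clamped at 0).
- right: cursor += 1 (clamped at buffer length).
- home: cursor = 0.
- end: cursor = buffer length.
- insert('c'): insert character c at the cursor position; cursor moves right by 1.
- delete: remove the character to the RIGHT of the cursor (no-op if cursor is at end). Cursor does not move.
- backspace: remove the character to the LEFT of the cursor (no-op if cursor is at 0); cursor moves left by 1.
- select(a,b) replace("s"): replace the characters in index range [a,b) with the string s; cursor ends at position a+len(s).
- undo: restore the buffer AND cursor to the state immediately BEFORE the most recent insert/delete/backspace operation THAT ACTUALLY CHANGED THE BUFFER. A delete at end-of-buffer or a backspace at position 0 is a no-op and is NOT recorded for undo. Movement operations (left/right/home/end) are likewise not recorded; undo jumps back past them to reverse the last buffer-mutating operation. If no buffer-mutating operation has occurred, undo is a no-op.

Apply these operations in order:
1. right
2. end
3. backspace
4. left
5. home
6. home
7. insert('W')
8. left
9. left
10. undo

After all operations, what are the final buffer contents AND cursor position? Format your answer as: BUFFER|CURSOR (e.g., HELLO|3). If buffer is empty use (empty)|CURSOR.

After op 1 (right): buf='TPMRLW' cursor=1
After op 2 (end): buf='TPMRLW' cursor=6
After op 3 (backspace): buf='TPMRL' cursor=5
After op 4 (left): buf='TPMRL' cursor=4
After op 5 (home): buf='TPMRL' cursor=0
After op 6 (home): buf='TPMRL' cursor=0
After op 7 (insert('W')): buf='WTPMRL' cursor=1
After op 8 (left): buf='WTPMRL' cursor=0
After op 9 (left): buf='WTPMRL' cursor=0
After op 10 (undo): buf='TPMRL' cursor=0

Answer: TPMRL|0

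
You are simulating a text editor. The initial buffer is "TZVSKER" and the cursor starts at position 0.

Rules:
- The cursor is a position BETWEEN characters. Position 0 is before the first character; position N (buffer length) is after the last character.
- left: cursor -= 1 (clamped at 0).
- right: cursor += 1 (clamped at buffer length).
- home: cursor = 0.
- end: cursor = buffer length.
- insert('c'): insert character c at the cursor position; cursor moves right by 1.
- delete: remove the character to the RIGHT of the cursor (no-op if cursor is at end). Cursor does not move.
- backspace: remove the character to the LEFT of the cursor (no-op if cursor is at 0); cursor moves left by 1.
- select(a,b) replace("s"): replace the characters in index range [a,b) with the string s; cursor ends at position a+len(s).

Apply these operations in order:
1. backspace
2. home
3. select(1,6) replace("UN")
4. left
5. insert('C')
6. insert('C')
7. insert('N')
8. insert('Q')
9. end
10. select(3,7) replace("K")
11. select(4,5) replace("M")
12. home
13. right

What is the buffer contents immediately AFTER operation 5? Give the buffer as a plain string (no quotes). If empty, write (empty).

After op 1 (backspace): buf='TZVSKER' cursor=0
After op 2 (home): buf='TZVSKER' cursor=0
After op 3 (select(1,6) replace("UN")): buf='TUNR' cursor=3
After op 4 (left): buf='TUNR' cursor=2
After op 5 (insert('C')): buf='TUCNR' cursor=3

Answer: TUCNR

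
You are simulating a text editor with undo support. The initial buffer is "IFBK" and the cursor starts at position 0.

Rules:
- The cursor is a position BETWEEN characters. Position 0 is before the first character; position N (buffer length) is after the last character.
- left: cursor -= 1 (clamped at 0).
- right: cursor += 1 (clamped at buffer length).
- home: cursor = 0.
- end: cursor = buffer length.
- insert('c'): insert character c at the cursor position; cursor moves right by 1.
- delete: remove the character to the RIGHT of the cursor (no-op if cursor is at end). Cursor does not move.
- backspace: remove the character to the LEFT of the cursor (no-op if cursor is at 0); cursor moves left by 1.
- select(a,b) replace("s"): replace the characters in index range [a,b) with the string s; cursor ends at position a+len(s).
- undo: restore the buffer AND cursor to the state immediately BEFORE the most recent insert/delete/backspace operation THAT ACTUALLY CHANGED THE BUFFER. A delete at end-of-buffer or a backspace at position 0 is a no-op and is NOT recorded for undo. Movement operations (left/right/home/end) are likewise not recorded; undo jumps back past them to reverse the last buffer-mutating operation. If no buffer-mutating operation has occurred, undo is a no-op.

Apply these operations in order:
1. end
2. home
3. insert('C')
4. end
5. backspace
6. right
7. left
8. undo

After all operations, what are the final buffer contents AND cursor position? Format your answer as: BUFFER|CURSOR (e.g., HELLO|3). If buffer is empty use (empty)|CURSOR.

Answer: CIFBK|5

Derivation:
After op 1 (end): buf='IFBK' cursor=4
After op 2 (home): buf='IFBK' cursor=0
After op 3 (insert('C')): buf='CIFBK' cursor=1
After op 4 (end): buf='CIFBK' cursor=5
After op 5 (backspace): buf='CIFB' cursor=4
After op 6 (right): buf='CIFB' cursor=4
After op 7 (left): buf='CIFB' cursor=3
After op 8 (undo): buf='CIFBK' cursor=5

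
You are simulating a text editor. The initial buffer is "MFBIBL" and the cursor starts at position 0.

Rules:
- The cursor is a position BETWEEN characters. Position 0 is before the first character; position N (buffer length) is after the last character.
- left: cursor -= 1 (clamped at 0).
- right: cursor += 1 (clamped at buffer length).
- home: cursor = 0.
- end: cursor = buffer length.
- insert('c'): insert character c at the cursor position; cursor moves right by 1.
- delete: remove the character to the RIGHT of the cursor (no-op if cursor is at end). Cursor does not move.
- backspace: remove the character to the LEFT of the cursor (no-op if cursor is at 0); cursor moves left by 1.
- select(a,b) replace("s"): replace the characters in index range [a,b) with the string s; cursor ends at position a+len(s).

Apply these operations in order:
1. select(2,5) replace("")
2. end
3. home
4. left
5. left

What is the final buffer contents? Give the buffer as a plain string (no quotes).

After op 1 (select(2,5) replace("")): buf='MFL' cursor=2
After op 2 (end): buf='MFL' cursor=3
After op 3 (home): buf='MFL' cursor=0
After op 4 (left): buf='MFL' cursor=0
After op 5 (left): buf='MFL' cursor=0

Answer: MFL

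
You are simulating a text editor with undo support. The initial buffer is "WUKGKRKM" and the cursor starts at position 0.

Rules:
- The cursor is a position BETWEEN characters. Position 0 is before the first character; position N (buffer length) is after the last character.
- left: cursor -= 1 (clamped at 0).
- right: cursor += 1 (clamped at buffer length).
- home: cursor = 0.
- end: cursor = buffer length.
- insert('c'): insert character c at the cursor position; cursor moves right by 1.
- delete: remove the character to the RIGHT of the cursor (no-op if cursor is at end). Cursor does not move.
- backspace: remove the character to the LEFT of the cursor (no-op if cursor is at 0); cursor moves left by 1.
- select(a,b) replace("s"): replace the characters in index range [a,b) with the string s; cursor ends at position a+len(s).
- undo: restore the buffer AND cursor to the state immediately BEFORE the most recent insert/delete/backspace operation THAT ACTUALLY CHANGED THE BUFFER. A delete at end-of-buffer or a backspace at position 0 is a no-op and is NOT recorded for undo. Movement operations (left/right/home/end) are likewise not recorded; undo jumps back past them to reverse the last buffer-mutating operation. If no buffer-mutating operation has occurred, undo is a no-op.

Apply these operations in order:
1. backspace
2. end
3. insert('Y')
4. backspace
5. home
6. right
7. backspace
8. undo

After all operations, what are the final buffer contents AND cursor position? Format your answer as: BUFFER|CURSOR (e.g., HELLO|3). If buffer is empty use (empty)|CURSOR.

Answer: WUKGKRKM|1

Derivation:
After op 1 (backspace): buf='WUKGKRKM' cursor=0
After op 2 (end): buf='WUKGKRKM' cursor=8
After op 3 (insert('Y')): buf='WUKGKRKMY' cursor=9
After op 4 (backspace): buf='WUKGKRKM' cursor=8
After op 5 (home): buf='WUKGKRKM' cursor=0
After op 6 (right): buf='WUKGKRKM' cursor=1
After op 7 (backspace): buf='UKGKRKM' cursor=0
After op 8 (undo): buf='WUKGKRKM' cursor=1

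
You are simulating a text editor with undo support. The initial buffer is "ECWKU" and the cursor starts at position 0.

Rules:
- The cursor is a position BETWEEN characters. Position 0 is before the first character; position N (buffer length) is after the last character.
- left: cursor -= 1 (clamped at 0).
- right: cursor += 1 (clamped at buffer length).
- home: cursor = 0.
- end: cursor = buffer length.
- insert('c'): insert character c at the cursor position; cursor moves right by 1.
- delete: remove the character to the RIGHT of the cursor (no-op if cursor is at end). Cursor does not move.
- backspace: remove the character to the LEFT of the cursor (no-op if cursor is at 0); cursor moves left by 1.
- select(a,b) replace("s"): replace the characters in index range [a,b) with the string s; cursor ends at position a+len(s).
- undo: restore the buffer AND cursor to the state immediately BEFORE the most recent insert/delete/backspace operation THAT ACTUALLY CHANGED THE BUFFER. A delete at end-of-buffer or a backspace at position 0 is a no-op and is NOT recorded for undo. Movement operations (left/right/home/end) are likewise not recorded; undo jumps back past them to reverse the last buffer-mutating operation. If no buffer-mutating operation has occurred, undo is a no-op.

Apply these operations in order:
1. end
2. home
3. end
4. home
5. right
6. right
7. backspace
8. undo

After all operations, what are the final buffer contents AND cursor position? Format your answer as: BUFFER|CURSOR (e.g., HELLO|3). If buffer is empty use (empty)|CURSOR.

After op 1 (end): buf='ECWKU' cursor=5
After op 2 (home): buf='ECWKU' cursor=0
After op 3 (end): buf='ECWKU' cursor=5
After op 4 (home): buf='ECWKU' cursor=0
After op 5 (right): buf='ECWKU' cursor=1
After op 6 (right): buf='ECWKU' cursor=2
After op 7 (backspace): buf='EWKU' cursor=1
After op 8 (undo): buf='ECWKU' cursor=2

Answer: ECWKU|2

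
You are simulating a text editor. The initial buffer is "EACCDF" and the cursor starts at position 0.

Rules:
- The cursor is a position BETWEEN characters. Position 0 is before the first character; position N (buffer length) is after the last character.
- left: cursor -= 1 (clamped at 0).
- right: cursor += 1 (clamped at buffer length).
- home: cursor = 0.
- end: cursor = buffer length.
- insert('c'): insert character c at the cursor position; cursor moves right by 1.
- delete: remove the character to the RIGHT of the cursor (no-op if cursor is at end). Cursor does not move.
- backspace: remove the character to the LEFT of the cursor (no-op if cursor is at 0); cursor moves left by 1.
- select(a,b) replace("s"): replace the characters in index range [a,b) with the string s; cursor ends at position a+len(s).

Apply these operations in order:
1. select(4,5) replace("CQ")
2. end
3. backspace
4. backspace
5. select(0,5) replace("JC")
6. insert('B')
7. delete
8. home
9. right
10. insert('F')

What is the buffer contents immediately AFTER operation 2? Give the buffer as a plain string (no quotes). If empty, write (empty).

Answer: EACCCQF

Derivation:
After op 1 (select(4,5) replace("CQ")): buf='EACCCQF' cursor=6
After op 2 (end): buf='EACCCQF' cursor=7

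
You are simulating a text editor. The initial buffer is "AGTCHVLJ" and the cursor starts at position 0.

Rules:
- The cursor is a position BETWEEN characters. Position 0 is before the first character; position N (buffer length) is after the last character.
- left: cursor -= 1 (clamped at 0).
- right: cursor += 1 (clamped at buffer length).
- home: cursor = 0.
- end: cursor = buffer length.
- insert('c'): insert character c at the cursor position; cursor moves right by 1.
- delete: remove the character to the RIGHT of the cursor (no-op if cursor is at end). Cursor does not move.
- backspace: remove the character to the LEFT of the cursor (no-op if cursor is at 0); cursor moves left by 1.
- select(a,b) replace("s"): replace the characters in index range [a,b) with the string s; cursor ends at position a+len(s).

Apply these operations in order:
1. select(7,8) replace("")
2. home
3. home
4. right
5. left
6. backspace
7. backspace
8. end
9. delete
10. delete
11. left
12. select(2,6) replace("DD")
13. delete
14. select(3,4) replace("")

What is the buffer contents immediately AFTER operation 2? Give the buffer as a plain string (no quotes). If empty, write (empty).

After op 1 (select(7,8) replace("")): buf='AGTCHVL' cursor=7
After op 2 (home): buf='AGTCHVL' cursor=0

Answer: AGTCHVL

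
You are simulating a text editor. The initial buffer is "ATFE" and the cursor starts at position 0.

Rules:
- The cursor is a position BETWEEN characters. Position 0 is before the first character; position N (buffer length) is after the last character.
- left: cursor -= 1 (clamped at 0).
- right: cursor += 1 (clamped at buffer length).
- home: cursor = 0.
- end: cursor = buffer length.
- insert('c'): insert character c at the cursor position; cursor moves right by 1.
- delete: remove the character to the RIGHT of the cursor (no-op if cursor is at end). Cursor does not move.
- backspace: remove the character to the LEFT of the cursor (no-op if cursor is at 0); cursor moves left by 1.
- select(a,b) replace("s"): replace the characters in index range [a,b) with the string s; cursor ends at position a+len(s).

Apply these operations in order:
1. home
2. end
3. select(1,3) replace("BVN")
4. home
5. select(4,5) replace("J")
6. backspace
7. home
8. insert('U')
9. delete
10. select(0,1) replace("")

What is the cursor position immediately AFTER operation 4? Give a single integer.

After op 1 (home): buf='ATFE' cursor=0
After op 2 (end): buf='ATFE' cursor=4
After op 3 (select(1,3) replace("BVN")): buf='ABVNE' cursor=4
After op 4 (home): buf='ABVNE' cursor=0

Answer: 0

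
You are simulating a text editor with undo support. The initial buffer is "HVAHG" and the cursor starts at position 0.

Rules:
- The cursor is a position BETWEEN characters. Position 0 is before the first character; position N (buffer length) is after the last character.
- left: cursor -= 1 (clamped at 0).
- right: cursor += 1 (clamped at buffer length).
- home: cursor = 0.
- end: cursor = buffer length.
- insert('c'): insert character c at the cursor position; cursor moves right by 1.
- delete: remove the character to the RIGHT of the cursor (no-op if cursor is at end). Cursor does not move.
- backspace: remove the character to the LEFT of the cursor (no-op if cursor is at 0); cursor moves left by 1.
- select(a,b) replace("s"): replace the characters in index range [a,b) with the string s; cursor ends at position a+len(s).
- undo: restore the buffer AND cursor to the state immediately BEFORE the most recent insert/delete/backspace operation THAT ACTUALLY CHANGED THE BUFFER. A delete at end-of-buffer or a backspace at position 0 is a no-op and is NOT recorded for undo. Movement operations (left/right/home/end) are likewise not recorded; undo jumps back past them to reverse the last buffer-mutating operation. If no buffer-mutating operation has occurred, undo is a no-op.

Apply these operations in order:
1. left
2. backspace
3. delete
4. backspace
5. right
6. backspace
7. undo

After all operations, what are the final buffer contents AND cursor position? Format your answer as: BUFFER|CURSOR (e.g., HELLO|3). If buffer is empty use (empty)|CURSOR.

Answer: VAHG|1

Derivation:
After op 1 (left): buf='HVAHG' cursor=0
After op 2 (backspace): buf='HVAHG' cursor=0
After op 3 (delete): buf='VAHG' cursor=0
After op 4 (backspace): buf='VAHG' cursor=0
After op 5 (right): buf='VAHG' cursor=1
After op 6 (backspace): buf='AHG' cursor=0
After op 7 (undo): buf='VAHG' cursor=1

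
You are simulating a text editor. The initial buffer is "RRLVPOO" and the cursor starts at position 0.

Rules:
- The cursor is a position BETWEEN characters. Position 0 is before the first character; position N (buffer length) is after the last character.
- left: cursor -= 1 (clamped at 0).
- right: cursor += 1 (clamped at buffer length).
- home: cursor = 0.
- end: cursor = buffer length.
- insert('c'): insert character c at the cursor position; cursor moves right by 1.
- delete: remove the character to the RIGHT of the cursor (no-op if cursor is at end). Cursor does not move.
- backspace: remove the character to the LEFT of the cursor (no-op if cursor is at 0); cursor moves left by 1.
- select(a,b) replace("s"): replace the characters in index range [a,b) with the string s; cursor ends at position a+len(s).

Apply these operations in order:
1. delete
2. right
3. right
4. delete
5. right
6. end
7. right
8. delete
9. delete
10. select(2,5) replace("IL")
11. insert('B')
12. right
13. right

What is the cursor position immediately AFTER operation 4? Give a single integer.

Answer: 2

Derivation:
After op 1 (delete): buf='RLVPOO' cursor=0
After op 2 (right): buf='RLVPOO' cursor=1
After op 3 (right): buf='RLVPOO' cursor=2
After op 4 (delete): buf='RLPOO' cursor=2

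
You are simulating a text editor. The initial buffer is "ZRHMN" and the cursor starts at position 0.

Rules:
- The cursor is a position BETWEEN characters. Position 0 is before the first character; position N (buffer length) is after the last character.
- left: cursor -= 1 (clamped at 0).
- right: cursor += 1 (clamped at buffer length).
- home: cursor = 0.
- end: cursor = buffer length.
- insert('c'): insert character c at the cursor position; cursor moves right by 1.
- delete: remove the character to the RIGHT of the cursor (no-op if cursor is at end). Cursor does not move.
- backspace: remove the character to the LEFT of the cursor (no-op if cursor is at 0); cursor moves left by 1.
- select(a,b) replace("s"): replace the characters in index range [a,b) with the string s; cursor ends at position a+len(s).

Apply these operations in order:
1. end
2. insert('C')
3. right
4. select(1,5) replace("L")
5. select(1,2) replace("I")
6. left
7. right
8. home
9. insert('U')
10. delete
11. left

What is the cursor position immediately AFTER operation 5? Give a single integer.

After op 1 (end): buf='ZRHMN' cursor=5
After op 2 (insert('C')): buf='ZRHMNC' cursor=6
After op 3 (right): buf='ZRHMNC' cursor=6
After op 4 (select(1,5) replace("L")): buf='ZLC' cursor=2
After op 5 (select(1,2) replace("I")): buf='ZIC' cursor=2

Answer: 2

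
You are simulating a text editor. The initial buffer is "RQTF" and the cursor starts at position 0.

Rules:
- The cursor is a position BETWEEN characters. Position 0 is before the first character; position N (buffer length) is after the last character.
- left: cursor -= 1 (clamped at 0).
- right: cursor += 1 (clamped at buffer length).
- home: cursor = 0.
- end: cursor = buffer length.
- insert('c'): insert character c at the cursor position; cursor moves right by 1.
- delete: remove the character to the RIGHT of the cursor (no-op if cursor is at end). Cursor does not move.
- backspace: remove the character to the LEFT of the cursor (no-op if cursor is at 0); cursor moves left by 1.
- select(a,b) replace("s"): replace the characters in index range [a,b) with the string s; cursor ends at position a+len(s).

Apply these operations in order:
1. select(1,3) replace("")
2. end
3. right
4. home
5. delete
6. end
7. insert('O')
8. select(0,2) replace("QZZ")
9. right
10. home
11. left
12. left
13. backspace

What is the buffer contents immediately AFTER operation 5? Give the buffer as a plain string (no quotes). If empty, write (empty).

Answer: F

Derivation:
After op 1 (select(1,3) replace("")): buf='RF' cursor=1
After op 2 (end): buf='RF' cursor=2
After op 3 (right): buf='RF' cursor=2
After op 4 (home): buf='RF' cursor=0
After op 5 (delete): buf='F' cursor=0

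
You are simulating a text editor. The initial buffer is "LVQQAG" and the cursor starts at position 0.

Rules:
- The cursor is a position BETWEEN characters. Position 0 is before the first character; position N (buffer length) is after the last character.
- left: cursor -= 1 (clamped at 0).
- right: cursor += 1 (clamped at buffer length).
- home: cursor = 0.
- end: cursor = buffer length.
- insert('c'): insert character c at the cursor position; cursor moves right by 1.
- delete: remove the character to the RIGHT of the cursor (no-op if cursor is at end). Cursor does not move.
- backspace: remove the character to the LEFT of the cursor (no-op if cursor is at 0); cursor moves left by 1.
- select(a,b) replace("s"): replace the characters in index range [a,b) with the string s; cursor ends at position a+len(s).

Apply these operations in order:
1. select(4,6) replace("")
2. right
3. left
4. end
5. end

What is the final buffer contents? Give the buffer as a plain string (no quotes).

Answer: LVQQ

Derivation:
After op 1 (select(4,6) replace("")): buf='LVQQ' cursor=4
After op 2 (right): buf='LVQQ' cursor=4
After op 3 (left): buf='LVQQ' cursor=3
After op 4 (end): buf='LVQQ' cursor=4
After op 5 (end): buf='LVQQ' cursor=4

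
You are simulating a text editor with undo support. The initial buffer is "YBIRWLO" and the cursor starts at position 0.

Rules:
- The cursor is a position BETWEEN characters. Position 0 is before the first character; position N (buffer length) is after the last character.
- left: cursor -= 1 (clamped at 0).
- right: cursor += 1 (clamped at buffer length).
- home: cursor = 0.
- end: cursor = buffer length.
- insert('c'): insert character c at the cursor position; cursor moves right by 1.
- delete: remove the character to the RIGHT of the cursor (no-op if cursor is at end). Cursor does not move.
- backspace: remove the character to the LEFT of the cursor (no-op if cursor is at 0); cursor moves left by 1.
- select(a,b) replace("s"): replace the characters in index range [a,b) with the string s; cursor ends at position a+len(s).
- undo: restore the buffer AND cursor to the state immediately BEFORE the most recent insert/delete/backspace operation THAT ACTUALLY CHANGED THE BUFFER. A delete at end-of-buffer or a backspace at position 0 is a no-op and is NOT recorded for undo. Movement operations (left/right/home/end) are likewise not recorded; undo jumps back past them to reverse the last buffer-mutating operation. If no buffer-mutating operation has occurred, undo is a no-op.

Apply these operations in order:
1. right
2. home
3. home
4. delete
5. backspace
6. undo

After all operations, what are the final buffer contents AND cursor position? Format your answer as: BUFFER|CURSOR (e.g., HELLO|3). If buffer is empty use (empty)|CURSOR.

Answer: YBIRWLO|0

Derivation:
After op 1 (right): buf='YBIRWLO' cursor=1
After op 2 (home): buf='YBIRWLO' cursor=0
After op 3 (home): buf='YBIRWLO' cursor=0
After op 4 (delete): buf='BIRWLO' cursor=0
After op 5 (backspace): buf='BIRWLO' cursor=0
After op 6 (undo): buf='YBIRWLO' cursor=0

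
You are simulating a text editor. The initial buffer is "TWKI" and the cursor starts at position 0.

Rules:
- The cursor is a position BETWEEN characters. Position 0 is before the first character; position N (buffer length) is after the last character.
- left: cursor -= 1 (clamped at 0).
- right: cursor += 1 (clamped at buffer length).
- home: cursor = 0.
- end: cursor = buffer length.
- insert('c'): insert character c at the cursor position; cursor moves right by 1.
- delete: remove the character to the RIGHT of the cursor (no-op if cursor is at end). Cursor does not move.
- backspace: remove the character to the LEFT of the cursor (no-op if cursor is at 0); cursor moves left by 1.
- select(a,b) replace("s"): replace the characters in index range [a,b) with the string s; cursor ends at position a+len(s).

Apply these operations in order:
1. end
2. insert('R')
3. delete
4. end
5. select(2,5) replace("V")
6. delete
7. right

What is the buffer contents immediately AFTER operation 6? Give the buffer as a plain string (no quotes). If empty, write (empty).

After op 1 (end): buf='TWKI' cursor=4
After op 2 (insert('R')): buf='TWKIR' cursor=5
After op 3 (delete): buf='TWKIR' cursor=5
After op 4 (end): buf='TWKIR' cursor=5
After op 5 (select(2,5) replace("V")): buf='TWV' cursor=3
After op 6 (delete): buf='TWV' cursor=3

Answer: TWV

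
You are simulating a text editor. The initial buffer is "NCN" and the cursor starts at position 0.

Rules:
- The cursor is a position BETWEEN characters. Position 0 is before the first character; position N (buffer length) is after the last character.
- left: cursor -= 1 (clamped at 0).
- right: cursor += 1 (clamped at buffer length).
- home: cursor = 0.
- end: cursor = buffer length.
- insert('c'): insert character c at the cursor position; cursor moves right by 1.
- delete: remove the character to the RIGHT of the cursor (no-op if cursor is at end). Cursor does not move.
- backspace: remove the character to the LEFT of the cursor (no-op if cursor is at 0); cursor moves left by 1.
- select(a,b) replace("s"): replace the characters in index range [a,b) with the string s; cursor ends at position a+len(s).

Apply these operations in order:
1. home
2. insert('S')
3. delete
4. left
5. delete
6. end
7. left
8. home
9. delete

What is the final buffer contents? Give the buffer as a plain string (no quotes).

Answer: N

Derivation:
After op 1 (home): buf='NCN' cursor=0
After op 2 (insert('S')): buf='SNCN' cursor=1
After op 3 (delete): buf='SCN' cursor=1
After op 4 (left): buf='SCN' cursor=0
After op 5 (delete): buf='CN' cursor=0
After op 6 (end): buf='CN' cursor=2
After op 7 (left): buf='CN' cursor=1
After op 8 (home): buf='CN' cursor=0
After op 9 (delete): buf='N' cursor=0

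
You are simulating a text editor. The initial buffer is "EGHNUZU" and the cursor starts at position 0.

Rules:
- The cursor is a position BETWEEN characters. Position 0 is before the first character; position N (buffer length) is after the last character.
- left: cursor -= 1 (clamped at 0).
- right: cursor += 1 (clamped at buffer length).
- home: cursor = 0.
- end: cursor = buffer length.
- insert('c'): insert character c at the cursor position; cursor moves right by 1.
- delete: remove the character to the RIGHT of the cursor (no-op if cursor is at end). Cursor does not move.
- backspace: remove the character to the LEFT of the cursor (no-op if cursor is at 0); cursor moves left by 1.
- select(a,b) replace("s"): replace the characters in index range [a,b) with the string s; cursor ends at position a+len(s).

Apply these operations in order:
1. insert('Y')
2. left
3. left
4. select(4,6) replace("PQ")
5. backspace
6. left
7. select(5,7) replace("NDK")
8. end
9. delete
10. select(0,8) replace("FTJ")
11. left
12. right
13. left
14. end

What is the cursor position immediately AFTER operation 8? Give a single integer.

Answer: 8

Derivation:
After op 1 (insert('Y')): buf='YEGHNUZU' cursor=1
After op 2 (left): buf='YEGHNUZU' cursor=0
After op 3 (left): buf='YEGHNUZU' cursor=0
After op 4 (select(4,6) replace("PQ")): buf='YEGHPQZU' cursor=6
After op 5 (backspace): buf='YEGHPZU' cursor=5
After op 6 (left): buf='YEGHPZU' cursor=4
After op 7 (select(5,7) replace("NDK")): buf='YEGHPNDK' cursor=8
After op 8 (end): buf='YEGHPNDK' cursor=8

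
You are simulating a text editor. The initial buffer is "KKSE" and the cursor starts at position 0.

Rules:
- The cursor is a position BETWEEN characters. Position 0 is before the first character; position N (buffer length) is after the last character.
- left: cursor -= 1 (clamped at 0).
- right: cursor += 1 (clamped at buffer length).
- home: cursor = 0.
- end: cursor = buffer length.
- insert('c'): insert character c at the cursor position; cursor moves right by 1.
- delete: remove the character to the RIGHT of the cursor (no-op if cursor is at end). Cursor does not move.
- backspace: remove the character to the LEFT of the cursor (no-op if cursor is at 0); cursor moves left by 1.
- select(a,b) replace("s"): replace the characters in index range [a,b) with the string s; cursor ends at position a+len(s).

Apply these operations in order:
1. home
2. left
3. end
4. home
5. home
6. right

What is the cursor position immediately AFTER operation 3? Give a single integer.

Answer: 4

Derivation:
After op 1 (home): buf='KKSE' cursor=0
After op 2 (left): buf='KKSE' cursor=0
After op 3 (end): buf='KKSE' cursor=4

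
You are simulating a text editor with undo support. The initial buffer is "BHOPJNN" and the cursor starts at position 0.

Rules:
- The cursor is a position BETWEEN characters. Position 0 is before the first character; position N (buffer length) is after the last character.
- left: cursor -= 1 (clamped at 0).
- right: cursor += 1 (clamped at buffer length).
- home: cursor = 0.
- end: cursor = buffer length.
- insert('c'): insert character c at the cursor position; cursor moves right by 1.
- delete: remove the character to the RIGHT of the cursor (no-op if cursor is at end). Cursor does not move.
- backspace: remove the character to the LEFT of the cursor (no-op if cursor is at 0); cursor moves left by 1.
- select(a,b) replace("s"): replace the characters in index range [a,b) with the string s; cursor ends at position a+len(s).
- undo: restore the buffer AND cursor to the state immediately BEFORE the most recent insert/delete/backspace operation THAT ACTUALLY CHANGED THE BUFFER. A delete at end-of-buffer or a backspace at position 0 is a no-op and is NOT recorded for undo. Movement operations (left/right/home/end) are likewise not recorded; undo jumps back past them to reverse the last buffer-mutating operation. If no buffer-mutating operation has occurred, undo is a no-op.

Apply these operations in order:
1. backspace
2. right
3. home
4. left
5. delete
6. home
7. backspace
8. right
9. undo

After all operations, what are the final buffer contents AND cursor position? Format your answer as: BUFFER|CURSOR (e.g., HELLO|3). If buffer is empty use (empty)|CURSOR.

After op 1 (backspace): buf='BHOPJNN' cursor=0
After op 2 (right): buf='BHOPJNN' cursor=1
After op 3 (home): buf='BHOPJNN' cursor=0
After op 4 (left): buf='BHOPJNN' cursor=0
After op 5 (delete): buf='HOPJNN' cursor=0
After op 6 (home): buf='HOPJNN' cursor=0
After op 7 (backspace): buf='HOPJNN' cursor=0
After op 8 (right): buf='HOPJNN' cursor=1
After op 9 (undo): buf='BHOPJNN' cursor=0

Answer: BHOPJNN|0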